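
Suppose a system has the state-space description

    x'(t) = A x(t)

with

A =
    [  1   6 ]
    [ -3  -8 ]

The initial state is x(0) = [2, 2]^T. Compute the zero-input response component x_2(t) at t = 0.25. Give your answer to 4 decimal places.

-0.7071

det(sI - A) = s^2 - (tr A)s + det A, with tr A = 1 + (-8) = -7 and det A = 1·(-8) - 6·(-3) = -8 - (-18) = 10.
So p(s) = det(sI - A) = s^2 + 7s + 10.
Factor s^2 + 7s + 10: two numbers with sum -7 and product 10 are -2 and -5, so s^2 + 7s + 10 = (s + 2)(s + 5).
Hence p(s) = (s + 2) (s + 5), with roots -5, -2.
The eigenvalues -5, -2 are distinct and real, so A is diagonalisable and x(t) = e^{At} x(0) = V diag(e^{λ_i t}) V^{-1} x(0), where the columns of V are the eigenvectors.
λ = -5: A - (-5)I = [[6, 6], [-3, -3]]. Row 1 gives 6·v1 + 6·v2 = 0, so take v_1 = [-1, 1]^T.
λ = -2: A - (-2)I = [[3, 6], [-3, -6]]. Row 1 gives 3·v1 + 6·v2 = 0, so take v_2 = [2, -1]^T.
V = [v_1 v_2] = [[-1, 2], [1, -1]] has det V = -1, so V^{-1} = adj(V)/det V = [[1, 2], [1, 1]].
Modal coordinates z(0) = V^{-1} x(0): 1·2 + 2·2 = 6; 1·2 + 1·2 = 4; so z(0) = [6, 4]^T.
x_2(t) = Σ_i (v_i)_2 · z_i(0) · e^{λ_i t} (row 2 of V times the modal terms).
x_2(0.25) = 1·6·e^{-5·0.25} + (-1)·4·e^{-2·0.25} = 6·0.286505 + (-4)·0.606531 = -0.7071.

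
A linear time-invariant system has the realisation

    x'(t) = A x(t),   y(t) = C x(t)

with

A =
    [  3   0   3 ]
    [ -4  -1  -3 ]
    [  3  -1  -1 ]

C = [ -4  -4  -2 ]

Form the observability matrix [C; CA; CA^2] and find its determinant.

CA = [[-2, 6, 2]]
CA^2 = [[-24, -8, -26]]
Observability matrix O = [C; CA; CA^2] = [[-4, -4, -2], [-2, 6, 2], [-24, -8, -26]]
Expanding along the first row, det(O) = (-4)·(6·(-26) - 2·(-8)) - (-4)·((-2)·(-26) - 2·(-24)) + (-2)·((-2)·(-8) - 6·(-24)) = (-4)·(-140) - (-4)·100 + (-2)·160 = 640
Since det(O) ≠ 0, rank(O) = 3 and the system is completely observable.

640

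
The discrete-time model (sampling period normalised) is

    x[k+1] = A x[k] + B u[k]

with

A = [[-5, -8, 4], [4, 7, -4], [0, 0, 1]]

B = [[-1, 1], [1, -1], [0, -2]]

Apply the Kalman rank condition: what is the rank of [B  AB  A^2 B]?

2

AB = [[-3, -5], [3, 5], [0, -2]]
A^2B = [[-9, -23], [9, 23], [0, -2]]
Controllability matrix C = [B  AB  A^2B] = [[-1, 1, -3, -5, -9, -23], [1, -1, 3, 5, 9, 23], [0, -2, 0, -2, 0, -2]]
The rows r1, r2, r3 of C are linearly dependent: r1 + r2 = 0 (check each entry), so rank(C) ≤ 2.
The 2×2 minor from rows 1, 3, columns 1, 2 is (-1)·(-2) - 1·0 = 2 - 0 = 2 ≠ 0, so rank(C) = 2.
rank(C) = 2 < n = 3, so the pair (A, B) is not completely controllable.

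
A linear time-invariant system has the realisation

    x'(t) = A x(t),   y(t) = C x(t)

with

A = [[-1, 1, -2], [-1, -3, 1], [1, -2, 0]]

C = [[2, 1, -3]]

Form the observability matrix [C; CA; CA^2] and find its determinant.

CA = [[-6, 5, -3]]
CA^2 = [[-2, -15, 17]]
Observability matrix O = [C; CA; CA^2] = [[2, 1, -3], [-6, 5, -3], [-2, -15, 17]]
Expanding along the first row, det(O) = 2·(5·17 - (-3)·(-15)) - 1·((-6)·17 - (-3)·(-2)) + (-3)·((-6)·(-15) - 5·(-2)) = 2·40 - 1·(-108) + (-3)·100 = -112
Since det(O) ≠ 0, rank(O) = 3 and the system is completely observable.

-112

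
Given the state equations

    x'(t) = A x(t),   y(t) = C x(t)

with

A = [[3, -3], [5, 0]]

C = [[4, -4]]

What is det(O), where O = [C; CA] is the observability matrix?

-80

CA = [[-8, -12]]
Observability matrix O = [C; CA] = [[4, -4], [-8, -12]]
det(O) = 4·(-12) - (-4)·(-8) = -48 - 32 = -80
Since det(O) ≠ 0, rank(O) = 2 and the system is completely observable.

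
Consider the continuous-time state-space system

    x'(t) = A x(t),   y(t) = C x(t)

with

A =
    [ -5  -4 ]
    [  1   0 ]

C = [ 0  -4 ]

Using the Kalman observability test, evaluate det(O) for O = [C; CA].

CA = [[-4, 0]]
Observability matrix O = [C; CA] = [[0, -4], [-4, 0]]
det(O) = 0·0 - (-4)·(-4) = 0 - 16 = -16
Since det(O) ≠ 0, rank(O) = 2 and the system is completely observable.

-16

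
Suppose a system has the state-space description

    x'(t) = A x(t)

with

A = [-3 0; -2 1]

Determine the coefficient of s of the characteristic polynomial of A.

For a 2×2 matrix, det(sI - A) = s^2 - (tr A)s + det A.
tr A = -2, det A = -3.
So p(s) = s^2 + 2s - 3.
The coefficient of s is 2.

2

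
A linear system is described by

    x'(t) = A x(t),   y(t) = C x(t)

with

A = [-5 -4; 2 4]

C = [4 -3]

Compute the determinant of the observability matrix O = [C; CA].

CA = [[-26, -28]]
Observability matrix O = [C; CA] = [[4, -3], [-26, -28]]
det(O) = 4·(-28) - (-3)·(-26) = -112 - 78 = -190
Since det(O) ≠ 0, rank(O) = 2 and the system is completely observable.

-190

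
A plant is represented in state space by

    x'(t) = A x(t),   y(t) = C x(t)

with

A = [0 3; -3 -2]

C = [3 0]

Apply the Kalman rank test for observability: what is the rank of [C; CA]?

2

CA = [[0, 9]]
Observability matrix O = [C; CA] = [[3, 0], [0, 9]]
det(O) = 3·9 - 0·0 = 27 - 0 = 27 ≠ 0, so rank(O) = 2.
rank(O) = 2 = n, so the pair (A, C) is completely observable.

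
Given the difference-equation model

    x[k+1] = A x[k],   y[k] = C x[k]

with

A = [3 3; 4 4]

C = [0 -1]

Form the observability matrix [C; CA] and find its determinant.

CA = [[-4, -4]]
Observability matrix O = [C; CA] = [[0, -1], [-4, -4]]
det(O) = 0·(-4) - (-1)·(-4) = 0 - 4 = -4
Since det(O) ≠ 0, rank(O) = 2 and the system is completely observable.

-4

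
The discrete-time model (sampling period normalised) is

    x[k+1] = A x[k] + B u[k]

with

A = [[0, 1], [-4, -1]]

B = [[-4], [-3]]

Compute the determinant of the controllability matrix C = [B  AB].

AB = [[-3], [19]]
Controllability matrix C = [B  AB] = [[-4, -3], [-3, 19]]
det(C) = (-4)·19 - (-3)·(-3) = -76 - 9 = -85
Since det(C) ≠ 0, rank(C) = 2 and the system is completely controllable.

-85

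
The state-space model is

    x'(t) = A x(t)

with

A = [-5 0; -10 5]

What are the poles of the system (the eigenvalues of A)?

-5, 5

det(sI - A) = s^2 - (tr A)s + det A, with tr A = (-5) + 5 = 0 and det A = (-5)·5 - 0·(-10) = -25 - 0 = -25.
So p(s) = det(sI - A) = s^2 - 25.
Factor s^2 - 25: two numbers with sum 0 and product -25 are 5 and -5, so s^2 - 25 = (s - 5)(s + 5).
Hence p(s) = (s - 5) (s + 5), with roots -5, 5.
At least one eigenvalue has non-negative real part, so the system is not asymptotically stable.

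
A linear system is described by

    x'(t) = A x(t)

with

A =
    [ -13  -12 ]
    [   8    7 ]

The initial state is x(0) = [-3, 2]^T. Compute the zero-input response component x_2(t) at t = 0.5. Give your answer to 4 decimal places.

0.1642

det(sI - A) = s^2 - (tr A)s + det A, with tr A = (-13) + 7 = -6 and det A = (-13)·7 - (-12)·8 = -91 - (-96) = 5.
So p(s) = det(sI - A) = s^2 + 6s + 5.
Factor s^2 + 6s + 5: two numbers with sum -6 and product 5 are -1 and -5, so s^2 + 6s + 5 = (s + 1)(s + 5).
Hence p(s) = (s + 1) (s + 5), with roots -5, -1.
The eigenvalues -5, -1 are distinct and real, so A is diagonalisable and x(t) = e^{At} x(0) = V diag(e^{λ_i t}) V^{-1} x(0), where the columns of V are the eigenvectors.
λ = -5: A - (-5)I = [[-8, -12], [8, 12]]. Row 1 gives (-8)·v1 + (-12)·v2 = 0, so take v_1 = [3, -2]^T.
λ = -1: A - (-1)I = [[-12, -12], [8, 8]]. Row 1 gives (-12)·v1 + (-12)·v2 = 0, so take v_2 = [1, -1]^T.
V = [v_1 v_2] = [[3, 1], [-2, -1]] has det V = -1, so V^{-1} = adj(V)/det V = [[1, 1], [-2, -3]].
Modal coordinates z(0) = V^{-1} x(0): 1·(-3) + 1·2 = -1; (-2)·(-3) + (-3)·2 = 0; so z(0) = [-1, 0]^T.
x_2(t) = Σ_i (v_i)_2 · z_i(0) · e^{λ_i t} (row 2 of V times the modal terms).
x_2(0.5) = (-2)·(-1)·e^{-5·0.5} + (-1)·0·e^{-1·0.5} = 2·0.082085 + 0·0.606531 = 0.1642.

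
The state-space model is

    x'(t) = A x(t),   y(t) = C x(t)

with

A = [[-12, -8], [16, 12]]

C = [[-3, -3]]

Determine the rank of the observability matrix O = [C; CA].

CA = [[-12, -12]]
Observability matrix O = [C; CA] = [[-3, -3], [-12, -12]]
Every row of O is a scalar multiple of row 1 = [-3, -3] (multipliers 1, 4), so the rows span a one-dimensional space.
O ≠ 0, hence rank(O) = 1.
rank(O) = 1 < n = 2, so the pair (A, C) is not completely observable.

1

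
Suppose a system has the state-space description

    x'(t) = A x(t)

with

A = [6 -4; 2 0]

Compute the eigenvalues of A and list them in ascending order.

2, 4

det(sI - A) = s^2 - (tr A)s + det A, with tr A = 6 + 0 = 6 and det A = 6·0 - (-4)·2 = 0 - (-8) = 8.
So p(s) = det(sI - A) = s^2 - 6s + 8.
Factor s^2 - 6s + 8: two numbers with sum 6 and product 8 are 4 and 2, so s^2 - 6s + 8 = (s - 4)(s - 2).
Hence p(s) = (s - 4) (s - 2), with roots 2, 4.
At least one eigenvalue has non-negative real part, so the system is not asymptotically stable.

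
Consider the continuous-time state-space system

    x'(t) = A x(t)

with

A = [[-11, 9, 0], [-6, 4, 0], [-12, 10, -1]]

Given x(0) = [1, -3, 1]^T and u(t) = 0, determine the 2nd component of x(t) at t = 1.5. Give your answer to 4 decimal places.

-0.5432

det(sI - A) = s^3 - (tr A)s^2 + (M11 + M22 + M33)s - det A, where Mii is the 2×2 principal minor of A obtained by deleting row i and column i.
tr A = (-11) + 4 + (-1) = -8; M11 = 4·(-1) - 0·10 = -4 - 0 = -4; M22 = (-11)·(-1) - 0·(-12) = 11 - 0 = 11; M33 = (-11)·4 - 9·(-6) = -44 - (-54) = 10; sum of minors = 17.
det A = (-11)·(4·(-1) - 0·10) - 9·((-6)·(-1) - 0·(-12)) + 0·((-6)·10 - 4·(-12)) = (-11)·(-4) - 9·6 + 0·(-12) = -10.
So p(s) = det(sI - A) = s^3 + 8s^2 + 17s + 10.
Rational-root test: any integer root divides 10. Testing small divisors, s = -1 works: p(-1) = -1 + 8 + (-17) + 10 = 0, so (s + 1) is a factor.
Dividing, p(s) = (s + 1)(s^2 + 7s + 10).
Factor s^2 + 7s + 10: two numbers with sum -7 and product 10 are -2 and -5, so s^2 + 7s + 10 = (s + 2)(s + 5).
Hence p(s) = (s + 1) (s + 2) (s + 5), with roots -5, -2, -1.
The eigenvalues -5, -2, -1 are distinct and real, so A is diagonalisable and x(t) = e^{At} x(0) = V diag(e^{λ_i t}) V^{-1} x(0), where the columns of V are the eigenvectors.
λ = -5: A - (-5)I = [[-6, 9, 0], [-6, 9, 0], [-12, 10, 4]]. v must be orthogonal to every row; (row 1) × (row 3) = [36, 24, 48], so take v_1 = [-3, -2, -4]^T.
λ = -2: A - (-2)I = [[-9, 9, 0], [-6, 6, 0], [-12, 10, 1]]. v must be orthogonal to every row; (row 1) × (row 3) = [9, 9, 18], so take v_2 = [-1, -1, -2]^T.
λ = -1: A - (-1)I = [[-10, 9, 0], [-6, 5, 0], [-12, 10, 0]]. v must be orthogonal to every row; (row 1) × (row 2) = [0, 0, 4], so take v_3 = [0, 0, 1]^T.
V = [v_1 v_2 v_3] = [[-3, -1, 0], [-2, -1, 0], [-4, -2, 1]] has det V = 1, so V^{-1} = adj(V)/det V = [[-1, 1, 0], [2, -3, 0], [0, -2, 1]].
Modal coordinates z(0) = V^{-1} x(0): (-1)·1 + 1·(-3) + 0·1 = -4; 2·1 + (-3)·(-3) + 0·1 = 11; 0·1 + (-2)·(-3) + 1·1 = 7; so z(0) = [-4, 11, 7]^T.
x_2(t) = Σ_i (v_i)_2 · z_i(0) · e^{λ_i t} (row 2 of V times the modal terms).
x_2(1.5) = (-2)·(-4)·e^{-5·1.5} + (-1)·11·e^{-2·1.5} + 0·7·e^{-1·1.5} = 8·0.000553 + (-11)·0.049787 + 0·0.223130 = -0.5432.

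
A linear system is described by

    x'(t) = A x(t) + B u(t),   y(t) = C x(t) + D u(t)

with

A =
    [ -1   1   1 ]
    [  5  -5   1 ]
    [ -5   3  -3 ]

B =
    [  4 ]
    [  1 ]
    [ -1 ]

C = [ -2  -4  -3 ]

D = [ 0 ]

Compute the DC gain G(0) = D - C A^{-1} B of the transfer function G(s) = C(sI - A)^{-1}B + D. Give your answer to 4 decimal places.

G(0) = C(-A)^{-1}B + D = -C A^{-1} B + D.
det A = -12, so A^{-1} = (1/-12)·adj(A) = [[-1, -1/2, -1/2], [-5/6, -2/3, -1/2], [5/6, 1/6, 0]]
A^{-1} B = [-4, -7/2, 7/2]^T
C A^{-1} B = 23/2
G(0) = D - C A^{-1} B = 0 - (23/2) = -23/2 ≈ -11.5000

-11.5000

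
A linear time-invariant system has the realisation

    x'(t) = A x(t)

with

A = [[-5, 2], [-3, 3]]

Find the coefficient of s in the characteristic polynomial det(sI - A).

For a 2×2 matrix, det(sI - A) = s^2 - (tr A)s + det A.
tr A = -2, det A = -9.
So p(s) = s^2 + 2s - 9.
The coefficient of s is 2.

2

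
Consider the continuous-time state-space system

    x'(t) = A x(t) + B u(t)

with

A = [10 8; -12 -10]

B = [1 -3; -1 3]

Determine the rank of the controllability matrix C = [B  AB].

1

AB = [[2, -6], [-2, 6]]
Controllability matrix C = [B  AB] = [[1, -3, 2, -6], [-1, 3, -2, 6]]
Every column of C is a scalar multiple of column 1 = [1, -1] (multipliers 1, -3, 2, -6), so the columns span a one-dimensional space.
C ≠ 0, hence rank(C) = 1.
rank(C) = 1 < n = 2, so the pair (A, B) is not completely controllable.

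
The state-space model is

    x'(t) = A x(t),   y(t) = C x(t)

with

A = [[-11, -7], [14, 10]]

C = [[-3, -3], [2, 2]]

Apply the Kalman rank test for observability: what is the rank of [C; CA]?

1

CA = [[-9, -9], [6, 6]]
Observability matrix O = [C; CA] = [[-3, -3], [2, 2], [-9, -9], [6, 6]]
Every row of O is a scalar multiple of row 1 = [-3, -3] (multipliers 1, -2/3, 3, -2), so the rows span a one-dimensional space.
O ≠ 0, hence rank(O) = 1.
rank(O) = 1 < n = 2, so the pair (A, C) is not completely observable.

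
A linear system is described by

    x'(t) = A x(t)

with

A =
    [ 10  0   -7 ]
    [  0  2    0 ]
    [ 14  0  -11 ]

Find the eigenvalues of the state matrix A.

-4, 2, 3

det(sI - A) = s^3 - (tr A)s^2 + (M11 + M22 + M33)s - det A, where Mii is the 2×2 principal minor of A obtained by deleting row i and column i.
tr A = 10 + 2 + (-11) = 1; M11 = 2·(-11) - 0·0 = -22 - 0 = -22; M22 = 10·(-11) - (-7)·14 = -110 - (-98) = -12; M33 = 10·2 - 0·0 = 20 - 0 = 20; sum of minors = -14.
det A = 10·(2·(-11) - 0·0) - 0·(0·(-11) - 0·14) + (-7)·(0·0 - 2·14) = 10·(-22) - 0·0 + (-7)·(-28) = -24.
So p(s) = det(sI - A) = s^3 - s^2 - 14s + 24.
Rational-root test: any integer root divides 24. Testing small divisors, s = 2 works: p(2) = 8 + (-4) + (-28) + 24 = 0, so (s - 2) is a factor.
Dividing, p(s) = (s - 2)(s^2 + s - 12).
Factor s^2 + s - 12: two numbers with sum -1 and product -12 are 3 and -4, so s^2 + s - 12 = (s - 3)(s + 4).
Hence p(s) = (s - 3) (s - 2) (s + 4), with roots -4, 2, 3.
At least one eigenvalue has non-negative real part, so the system is not asymptotically stable.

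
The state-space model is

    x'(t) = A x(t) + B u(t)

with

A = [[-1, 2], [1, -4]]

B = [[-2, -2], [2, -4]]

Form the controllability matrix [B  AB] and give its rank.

2

AB = [[6, -6], [-10, 14]]
Controllability matrix C = [B  AB] = [[-2, -2, 6, -6], [2, -4, -10, 14]]
Take the 2×2 submatrix of C formed by columns 1, 2: [[-2, -2], [2, -4]]. Its determinant is (-2)·(-4) - (-2)·2 = 8 - (-4) = 12 ≠ 0.
So rank(C) ≥ 2; since C has 2 rows, rank(C) = 2.
rank(C) = 2 = n, so the pair (A, B) is completely controllable.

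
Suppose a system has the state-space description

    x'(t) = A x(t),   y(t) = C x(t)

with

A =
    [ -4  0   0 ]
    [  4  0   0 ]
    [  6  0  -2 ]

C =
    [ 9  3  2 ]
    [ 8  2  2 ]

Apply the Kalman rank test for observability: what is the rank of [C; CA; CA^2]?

2

CA = [[-12, 0, -4], [-12, 0, -4]]
CA^2 = [[24, 0, 8], [24, 0, 8]]
Observability matrix O = [C; CA; CA^2] = [[9, 3, 2], [8, 2, 2], [-12, 0, -4], [-12, 0, -4], [24, 0, 8], [24, 0, 8]]
The columns c1, c2, c3 of O are linearly dependent: -c1 + c2 + 3·c3 = 0 (check each entry), so rank(O) ≤ 2.
The 2×2 minor from rows 1, 2, columns 1, 2 is 9·2 - 3·8 = 18 - 24 = -6 ≠ 0, so rank(O) = 2.
rank(O) = 2 < n = 3, so the pair (A, C) is not completely observable.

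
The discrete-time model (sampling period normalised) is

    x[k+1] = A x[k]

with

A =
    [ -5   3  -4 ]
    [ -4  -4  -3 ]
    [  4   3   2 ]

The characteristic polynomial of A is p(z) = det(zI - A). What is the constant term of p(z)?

33

Expand det(zI - A) for the 3×3 matrix.
p(z) = z^3 + 7z^2 + 39z + 33.
(Check: constant term = det(-A) = (-1)^3 det A = 33; coefficient of z^2 = -tr A = 7.)
The constant term is 33.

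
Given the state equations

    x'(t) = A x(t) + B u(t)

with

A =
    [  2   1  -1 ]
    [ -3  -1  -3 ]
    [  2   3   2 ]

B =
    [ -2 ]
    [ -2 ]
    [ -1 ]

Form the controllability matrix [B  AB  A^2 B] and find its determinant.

AB = [[-5], [11], [-12]]
A^2B = [[13], [40], [-1]]
Controllability matrix C = [B  AB  A^2B] = [[-2, -5, 13], [-2, 11, 40], [-1, -12, -1]]
Expanding along the first row, det(C) = (-2)·(11·(-1) - 40·(-12)) - (-5)·((-2)·(-1) - 40·(-1)) + 13·((-2)·(-12) - 11·(-1)) = (-2)·469 - (-5)·42 + 13·35 = -273
Since det(C) ≠ 0, rank(C) = 3 and the system is completely controllable.

-273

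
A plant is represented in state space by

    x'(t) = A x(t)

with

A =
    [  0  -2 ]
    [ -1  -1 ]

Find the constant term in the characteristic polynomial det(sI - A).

For a 2×2 matrix, det(sI - A) = s^2 - (tr A)s + det A.
tr A = -1, det A = -2.
So p(s) = s^2 + s - 2.
The constant term is -2.

-2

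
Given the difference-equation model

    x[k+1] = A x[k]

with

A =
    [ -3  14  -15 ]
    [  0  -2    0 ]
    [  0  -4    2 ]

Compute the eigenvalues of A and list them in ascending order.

det(zI - A) = z^3 - (tr A)z^2 + (M11 + M22 + M33)z - det A, where Mii is the 2×2 principal minor of A obtained by deleting row i and column i.
tr A = (-3) + (-2) + 2 = -3; M11 = (-2)·2 - 0·(-4) = -4 - 0 = -4; M22 = (-3)·2 - (-15)·0 = -6 - 0 = -6; M33 = (-3)·(-2) - 14·0 = 6 - 0 = 6; sum of minors = -4.
det A = (-3)·((-2)·2 - 0·(-4)) - 14·(0·2 - 0·0) + (-15)·(0·(-4) - (-2)·0) = (-3)·(-4) - 14·0 + (-15)·0 = 12.
So p(z) = det(zI - A) = z^3 + 3z^2 - 4z - 12.
Rational-root test: any integer root divides -12. Testing small divisors, z = -2 works: p(-2) = -8 + 12 + 8 + (-12) = 0, so (z + 2) is a factor.
Dividing, p(z) = (z + 2)(z^2 + z - 6).
Factor z^2 + z - 6: two numbers with sum -1 and product -6 are 2 and -3, so z^2 + z - 6 = (z - 2)(z + 3).
Hence p(z) = (z - 2) (z + 2) (z + 3), with roots -3, -2, 2.

-3, -2, 2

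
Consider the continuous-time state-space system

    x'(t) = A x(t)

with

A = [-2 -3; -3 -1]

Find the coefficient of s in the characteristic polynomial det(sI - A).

For a 2×2 matrix, det(sI - A) = s^2 - (tr A)s + det A.
tr A = -3, det A = -7.
So p(s) = s^2 + 3s - 7.
The coefficient of s is 3.

3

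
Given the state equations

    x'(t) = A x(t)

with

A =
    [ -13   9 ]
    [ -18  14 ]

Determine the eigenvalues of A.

det(sI - A) = s^2 - (tr A)s + det A, with tr A = (-13) + 14 = 1 and det A = (-13)·14 - 9·(-18) = -182 - (-162) = -20.
So p(s) = det(sI - A) = s^2 - s - 20.
Factor s^2 - s - 20: two numbers with sum 1 and product -20 are 5 and -4, so s^2 - s - 20 = (s - 5)(s + 4).
Hence p(s) = (s - 5) (s + 4), with roots -4, 5.
At least one eigenvalue has non-negative real part, so the system is not asymptotically stable.

-4, 5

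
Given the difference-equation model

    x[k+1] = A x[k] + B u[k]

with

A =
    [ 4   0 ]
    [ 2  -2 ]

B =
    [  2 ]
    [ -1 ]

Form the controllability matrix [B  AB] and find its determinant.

20

AB = [[8], [6]]
Controllability matrix C = [B  AB] = [[2, 8], [-1, 6]]
det(C) = 2·6 - 8·(-1) = 12 - (-8) = 20
Since det(C) ≠ 0, rank(C) = 2 and the system is completely controllable.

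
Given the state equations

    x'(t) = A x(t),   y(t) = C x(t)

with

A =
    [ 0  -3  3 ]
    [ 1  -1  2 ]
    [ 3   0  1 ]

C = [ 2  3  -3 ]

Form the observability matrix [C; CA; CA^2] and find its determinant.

CA = [[-6, -9, 9]]
CA^2 = [[18, 27, -27]]
Observability matrix O = [C; CA; CA^2] = [[2, 3, -3], [-6, -9, 9], [18, 27, -27]]
Expanding along the first row, det(O) = 2·((-9)·(-27) - 9·27) - 3·((-6)·(-27) - 9·18) + (-3)·((-6)·27 - (-9)·18) = 2·0 - 3·0 + (-3)·0 = 0
Since det(O) = 0, rank(O) < 3 and the system is not completely observable.

0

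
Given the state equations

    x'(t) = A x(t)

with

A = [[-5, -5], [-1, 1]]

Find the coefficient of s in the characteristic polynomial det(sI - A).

For a 2×2 matrix, det(sI - A) = s^2 - (tr A)s + det A.
tr A = -4, det A = -10.
So p(s) = s^2 + 4s - 10.
The coefficient of s is 4.

4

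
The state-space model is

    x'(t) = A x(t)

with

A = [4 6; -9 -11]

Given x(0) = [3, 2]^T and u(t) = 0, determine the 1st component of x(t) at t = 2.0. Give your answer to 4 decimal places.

0.2376

det(sI - A) = s^2 - (tr A)s + det A, with tr A = 4 + (-11) = -7 and det A = 4·(-11) - 6·(-9) = -44 - (-54) = 10.
So p(s) = det(sI - A) = s^2 + 7s + 10.
Factor s^2 + 7s + 10: two numbers with sum -7 and product 10 are -2 and -5, so s^2 + 7s + 10 = (s + 2)(s + 5).
Hence p(s) = (s + 2) (s + 5), with roots -5, -2.
The eigenvalues -5, -2 are distinct and real, so A is diagonalisable and x(t) = e^{At} x(0) = V diag(e^{λ_i t}) V^{-1} x(0), where the columns of V are the eigenvectors.
λ = -5: A - (-5)I = [[9, 6], [-9, -6]]. Row 1 gives 9·v1 + 6·v2 = 0, so take v_1 = [-2, 3]^T.
λ = -2: A - (-2)I = [[6, 6], [-9, -9]]. Row 1 gives 6·v1 + 6·v2 = 0, so take v_2 = [-1, 1]^T.
V = [v_1 v_2] = [[-2, -1], [3, 1]] has det V = 1, so V^{-1} = adj(V)/det V = [[1, 1], [-3, -2]].
Modal coordinates z(0) = V^{-1} x(0): 1·3 + 1·2 = 5; (-3)·3 + (-2)·2 = -13; so z(0) = [5, -13]^T.
x_1(t) = Σ_i (v_i)_1 · z_i(0) · e^{λ_i t} (row 1 of V times the modal terms).
x_1(2.0) = (-2)·5·e^{-5·2.0} + (-1)·(-13)·e^{-2·2.0} = (-10)·0.00004540 + 13·0.01831564 = 0.2376.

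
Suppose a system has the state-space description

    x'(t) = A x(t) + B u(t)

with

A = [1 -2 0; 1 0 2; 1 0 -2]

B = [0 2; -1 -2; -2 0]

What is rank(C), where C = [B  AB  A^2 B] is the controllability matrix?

3

AB = [[2, 6], [-4, 2], [4, 2]]
A^2B = [[10, 2], [10, 10], [-6, 2]]
Controllability matrix C = [B  AB  A^2B] = [[0, 2, 2, 6, 10, 2], [-1, -2, -4, 2, 10, 10], [-2, 0, 4, 2, -6, 2]]
Take the 3×3 submatrix of C formed by columns 1, 2, 3: [[0, 2, 2], [-1, -2, -4], [-2, 0, 4]]. Its determinant is 0·((-2)·4 - (-4)·0) - 2·((-1)·4 - (-4)·(-2)) + 2·((-1)·0 - (-2)·(-2)) = 0·(-8) - 2·(-12) + 2·(-4) = 16 ≠ 0.
So rank(C) ≥ 3; since C has 3 rows, rank(C) = 3.
rank(C) = 3 = n, so the pair (A, B) is completely controllable.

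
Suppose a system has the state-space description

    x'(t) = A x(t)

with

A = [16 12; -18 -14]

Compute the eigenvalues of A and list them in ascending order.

det(sI - A) = s^2 - (tr A)s + det A, with tr A = 16 + (-14) = 2 and det A = 16·(-14) - 12·(-18) = -224 - (-216) = -8.
So p(s) = det(sI - A) = s^2 - 2s - 8.
Factor s^2 - 2s - 8: two numbers with sum 2 and product -8 are 4 and -2, so s^2 - 2s - 8 = (s - 4)(s + 2).
Hence p(s) = (s - 4) (s + 2), with roots -2, 4.
At least one eigenvalue has non-negative real part, so the system is not asymptotically stable.

-2, 4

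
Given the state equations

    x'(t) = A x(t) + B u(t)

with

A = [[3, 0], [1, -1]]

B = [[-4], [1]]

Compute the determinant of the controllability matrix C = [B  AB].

32

AB = [[-12], [-5]]
Controllability matrix C = [B  AB] = [[-4, -12], [1, -5]]
det(C) = (-4)·(-5) - (-12)·1 = 20 - (-12) = 32
Since det(C) ≠ 0, rank(C) = 2 and the system is completely controllable.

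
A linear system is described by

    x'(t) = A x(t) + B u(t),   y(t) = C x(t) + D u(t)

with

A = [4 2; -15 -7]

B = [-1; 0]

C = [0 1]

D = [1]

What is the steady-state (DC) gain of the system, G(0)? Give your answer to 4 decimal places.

G(0) = C(-A)^{-1}B + D = -C A^{-1} B + D.
det A = 2, so A^{-1} = (1/2)·adj(A) = [[-7/2, -1], [15/2, 2]]
A^{-1} B = [7/2, -15/2]^T
C A^{-1} B = -15/2
G(0) = D - C A^{-1} B = 1 - (-15/2) = 17/2 ≈ 8.5000

8.5000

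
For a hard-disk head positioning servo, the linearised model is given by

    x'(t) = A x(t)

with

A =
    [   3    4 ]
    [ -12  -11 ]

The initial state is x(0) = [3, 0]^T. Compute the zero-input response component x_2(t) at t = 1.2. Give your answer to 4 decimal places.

det(sI - A) = s^2 - (tr A)s + det A, with tr A = 3 + (-11) = -8 and det A = 3·(-11) - 4·(-12) = -33 - (-48) = 15.
So p(s) = det(sI - A) = s^2 + 8s + 15.
Factor s^2 + 8s + 15: two numbers with sum -8 and product 15 are -3 and -5, so s^2 + 8s + 15 = (s + 3)(s + 5).
Hence p(s) = (s + 3) (s + 5), with roots -5, -3.
The eigenvalues -5, -3 are distinct and real, so A is diagonalisable and x(t) = e^{At} x(0) = V diag(e^{λ_i t}) V^{-1} x(0), where the columns of V are the eigenvectors.
λ = -5: A - (-5)I = [[8, 4], [-12, -6]]. Row 1 gives 8·v1 + 4·v2 = 0, so take v_1 = [1, -2]^T.
λ = -3: A - (-3)I = [[6, 4], [-12, -8]]. Row 1 gives 6·v1 + 4·v2 = 0, so take v_2 = [2, -3]^T.
V = [v_1 v_2] = [[1, 2], [-2, -3]] has det V = 1, so V^{-1} = adj(V)/det V = [[-3, -2], [2, 1]].
Modal coordinates z(0) = V^{-1} x(0): (-3)·3 + (-2)·0 = -9; 2·3 + 1·0 = 6; so z(0) = [-9, 6]^T.
x_2(t) = Σ_i (v_i)_2 · z_i(0) · e^{λ_i t} (row 2 of V times the modal terms).
x_2(1.2) = (-2)·(-9)·e^{-5·1.2} + (-3)·6·e^{-3·1.2} = 18·0.002479 + (-18)·0.027324 = -0.4472.

-0.4472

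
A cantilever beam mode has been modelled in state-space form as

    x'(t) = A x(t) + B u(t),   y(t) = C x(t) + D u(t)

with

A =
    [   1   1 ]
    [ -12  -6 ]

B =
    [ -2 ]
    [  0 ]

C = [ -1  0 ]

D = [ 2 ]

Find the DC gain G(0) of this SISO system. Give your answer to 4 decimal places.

G(0) = C(-A)^{-1}B + D = -C A^{-1} B + D.
det A = 6, so A^{-1} = (1/6)·adj(A) = [[-1, -1/6], [2, 1/6]]
A^{-1} B = [2, -4]^T
C A^{-1} B = -2
G(0) = D - C A^{-1} B = 2 - (-2) = 4

4.0000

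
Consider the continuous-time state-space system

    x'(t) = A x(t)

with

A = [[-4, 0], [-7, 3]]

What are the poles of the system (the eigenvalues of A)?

-4, 3

det(sI - A) = s^2 - (tr A)s + det A, with tr A = (-4) + 3 = -1 and det A = (-4)·3 - 0·(-7) = -12 - 0 = -12.
So p(s) = det(sI - A) = s^2 + s - 12.
Factor s^2 + s - 12: two numbers with sum -1 and product -12 are 3 and -4, so s^2 + s - 12 = (s - 3)(s + 4).
Hence p(s) = (s - 3) (s + 4), with roots -4, 3.
At least one eigenvalue has non-negative real part, so the system is not asymptotically stable.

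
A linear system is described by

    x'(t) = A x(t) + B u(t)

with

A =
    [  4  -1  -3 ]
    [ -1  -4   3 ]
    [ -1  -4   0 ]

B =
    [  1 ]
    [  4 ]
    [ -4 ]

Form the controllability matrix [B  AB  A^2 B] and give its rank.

AB = [[12], [-29], [-17]]
A^2B = [[128], [53], [104]]
Controllability matrix C = [B  AB  A^2B] = [[1, 12, 128], [4, -29, 53], [-4, -17, 104]]
det(C) = 1·((-29)·104 - 53·(-17)) - 12·(4·104 - 53·(-4)) + 128·(4·(-17) - (-29)·(-4)) = 1·(-2115) - 12·628 + 128·(-184) = -33203 ≠ 0, so rank(C) = 3.
rank(C) = 3 = n, so the pair (A, B) is completely controllable.

3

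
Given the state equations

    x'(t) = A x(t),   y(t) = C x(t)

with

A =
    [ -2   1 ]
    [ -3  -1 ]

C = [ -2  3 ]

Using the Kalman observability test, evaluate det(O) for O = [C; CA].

25

CA = [[-5, -5]]
Observability matrix O = [C; CA] = [[-2, 3], [-5, -5]]
det(O) = (-2)·(-5) - 3·(-5) = 10 - (-15) = 25
Since det(O) ≠ 0, rank(O) = 2 and the system is completely observable.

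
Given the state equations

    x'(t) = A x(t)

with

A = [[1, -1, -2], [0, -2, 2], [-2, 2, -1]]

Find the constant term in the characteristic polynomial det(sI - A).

-10

Expand det(sI - A) for the 3×3 matrix.
p(s) = s^3 + 2s^2 - 9s - 10.
(Check: constant term = det(-A) = (-1)^3 det A = -10; coefficient of s^2 = -tr A = 2.)
The constant term is -10.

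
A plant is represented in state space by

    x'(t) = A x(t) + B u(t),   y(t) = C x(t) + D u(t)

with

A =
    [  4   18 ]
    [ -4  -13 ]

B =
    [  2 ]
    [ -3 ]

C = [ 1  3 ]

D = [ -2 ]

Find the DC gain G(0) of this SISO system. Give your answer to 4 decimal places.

-2.8000

G(0) = C(-A)^{-1}B + D = -C A^{-1} B + D.
det A = 20, so A^{-1} = (1/20)·adj(A) = [[-13/20, -9/10], [1/5, 1/5]]
A^{-1} B = [7/5, -1/5]^T
C A^{-1} B = 4/5
G(0) = D - C A^{-1} B = -2 - (4/5) = -14/5 ≈ -2.8000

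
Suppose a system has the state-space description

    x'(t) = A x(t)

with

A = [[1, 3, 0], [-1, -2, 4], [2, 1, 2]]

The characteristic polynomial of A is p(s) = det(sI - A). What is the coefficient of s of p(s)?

Expand det(sI - A) for the 3×3 matrix.
p(s) = s^3 - s^2 - 5s - 22.
(Check: constant term = det(-A) = (-1)^3 det A = -22; coefficient of s^2 = -tr A = -1.)
The coefficient of s is -5.

-5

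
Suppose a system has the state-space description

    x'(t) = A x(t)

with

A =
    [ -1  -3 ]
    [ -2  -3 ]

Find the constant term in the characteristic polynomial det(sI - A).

For a 2×2 matrix, det(sI - A) = s^2 - (tr A)s + det A.
tr A = -4, det A = -3.
So p(s) = s^2 + 4s - 3.
The constant term is -3.

-3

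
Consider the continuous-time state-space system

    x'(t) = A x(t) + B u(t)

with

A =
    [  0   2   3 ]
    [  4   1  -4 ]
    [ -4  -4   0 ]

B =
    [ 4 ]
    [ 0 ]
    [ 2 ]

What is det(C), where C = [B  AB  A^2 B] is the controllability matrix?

AB = [[6], [8], [-16]]
A^2B = [[-32], [96], [-56]]
Controllability matrix C = [B  AB  A^2B] = [[4, 6, -32], [0, 8, 96], [2, -16, -56]]
Expanding along the first row, det(C) = 4·(8·(-56) - 96·(-16)) - 6·(0·(-56) - 96·2) + (-32)·(0·(-16) - 8·2) = 4·1088 - 6·(-192) + (-32)·(-16) = 6016
Since det(C) ≠ 0, rank(C) = 3 and the system is completely controllable.

6016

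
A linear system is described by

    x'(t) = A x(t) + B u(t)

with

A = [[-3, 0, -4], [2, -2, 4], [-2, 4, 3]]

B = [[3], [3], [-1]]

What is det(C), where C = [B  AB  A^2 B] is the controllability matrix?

-16

AB = [[-5], [-4], [3]]
A^2B = [[3], [10], [3]]
Controllability matrix C = [B  AB  A^2B] = [[3, -5, 3], [3, -4, 10], [-1, 3, 3]]
Expanding along the first row, det(C) = 3·((-4)·3 - 10·3) - (-5)·(3·3 - 10·(-1)) + 3·(3·3 - (-4)·(-1)) = 3·(-42) - (-5)·19 + 3·5 = -16
Since det(C) ≠ 0, rank(C) = 3 and the system is completely controllable.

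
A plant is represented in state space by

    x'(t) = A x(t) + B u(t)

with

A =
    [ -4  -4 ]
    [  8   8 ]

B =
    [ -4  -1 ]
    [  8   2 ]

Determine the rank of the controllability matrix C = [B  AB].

AB = [[-16, -4], [32, 8]]
Controllability matrix C = [B  AB] = [[-4, -1, -16, -4], [8, 2, 32, 8]]
Every column of C is a scalar multiple of column 1 = [-4, 8] (multipliers 1, 1/4, 4, 1), so the columns span a one-dimensional space.
C ≠ 0, hence rank(C) = 1.
rank(C) = 1 < n = 2, so the pair (A, B) is not completely controllable.

1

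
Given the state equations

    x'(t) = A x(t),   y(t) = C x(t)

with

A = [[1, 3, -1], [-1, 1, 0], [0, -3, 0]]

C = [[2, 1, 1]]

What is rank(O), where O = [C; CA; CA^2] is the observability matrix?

3

CA = [[1, 4, -2]]
CA^2 = [[-3, 13, -1]]
Observability matrix O = [C; CA; CA^2] = [[2, 1, 1], [1, 4, -2], [-3, 13, -1]]
det(O) = 2·(4·(-1) - (-2)·13) - 1·(1·(-1) - (-2)·(-3)) + 1·(1·13 - 4·(-3)) = 2·22 - 1·(-7) + 1·25 = 76 ≠ 0, so rank(O) = 3.
rank(O) = 3 = n, so the pair (A, C) is completely observable.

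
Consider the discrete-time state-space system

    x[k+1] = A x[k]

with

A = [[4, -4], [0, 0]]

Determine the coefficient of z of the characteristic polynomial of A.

-4

For a 2×2 matrix, det(zI - A) = z^2 - (tr A)z + det A.
tr A = 4, det A = 0.
So p(z) = z^2 - 4z.
The coefficient of z is -4.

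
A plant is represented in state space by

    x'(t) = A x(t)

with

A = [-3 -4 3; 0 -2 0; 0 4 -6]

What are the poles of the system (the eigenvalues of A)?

det(sI - A) = s^3 - (tr A)s^2 + (M11 + M22 + M33)s - det A, where Mii is the 2×2 principal minor of A obtained by deleting row i and column i.
tr A = (-3) + (-2) + (-6) = -11; M11 = (-2)·(-6) - 0·4 = 12 - 0 = 12; M22 = (-3)·(-6) - 3·0 = 18 - 0 = 18; M33 = (-3)·(-2) - (-4)·0 = 6 - 0 = 6; sum of minors = 36.
det A = (-3)·((-2)·(-6) - 0·4) - (-4)·(0·(-6) - 0·0) + 3·(0·4 - (-2)·0) = (-3)·12 - (-4)·0 + 3·0 = -36.
So p(s) = det(sI - A) = s^3 + 11s^2 + 36s + 36.
Rational-root test: any integer root divides 36. Testing small divisors, s = -2 works: p(-2) = -8 + 44 + (-72) + 36 = 0, so (s + 2) is a factor.
Dividing, p(s) = (s + 2)(s^2 + 9s + 18).
Factor s^2 + 9s + 18: two numbers with sum -9 and product 18 are -3 and -6, so s^2 + 9s + 18 = (s + 3)(s + 6).
Hence p(s) = (s + 2) (s + 3) (s + 6), with roots -6, -3, -2.
All eigenvalues have negative real part, so the system is asymptotically stable.

-6, -3, -2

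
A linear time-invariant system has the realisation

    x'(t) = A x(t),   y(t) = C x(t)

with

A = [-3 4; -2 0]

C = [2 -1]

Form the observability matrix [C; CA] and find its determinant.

12

CA = [[-4, 8]]
Observability matrix O = [C; CA] = [[2, -1], [-4, 8]]
det(O) = 2·8 - (-1)·(-4) = 16 - 4 = 12
Since det(O) ≠ 0, rank(O) = 2 and the system is completely observable.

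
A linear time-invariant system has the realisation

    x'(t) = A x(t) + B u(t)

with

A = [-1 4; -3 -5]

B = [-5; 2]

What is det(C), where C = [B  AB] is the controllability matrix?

-51

AB = [[13], [5]]
Controllability matrix C = [B  AB] = [[-5, 13], [2, 5]]
det(C) = (-5)·5 - 13·2 = -25 - 26 = -51
Since det(C) ≠ 0, rank(C) = 2 and the system is completely controllable.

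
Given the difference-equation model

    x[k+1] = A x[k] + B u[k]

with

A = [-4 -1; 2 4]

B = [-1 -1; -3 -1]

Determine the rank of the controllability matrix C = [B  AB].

2

AB = [[7, 5], [-14, -6]]
Controllability matrix C = [B  AB] = [[-1, -1, 7, 5], [-3, -1, -14, -6]]
Take the 2×2 submatrix of C formed by columns 1, 2: [[-1, -1], [-3, -1]]. Its determinant is (-1)·(-1) - (-1)·(-3) = 1 - 3 = -2 ≠ 0.
So rank(C) ≥ 2; since C has 2 rows, rank(C) = 2.
rank(C) = 2 = n, so the pair (A, B) is completely controllable.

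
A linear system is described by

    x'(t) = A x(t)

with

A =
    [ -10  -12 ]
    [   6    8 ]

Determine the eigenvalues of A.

det(sI - A) = s^2 - (tr A)s + det A, with tr A = (-10) + 8 = -2 and det A = (-10)·8 - (-12)·6 = -80 - (-72) = -8.
So p(s) = det(sI - A) = s^2 + 2s - 8.
Factor s^2 + 2s - 8: two numbers with sum -2 and product -8 are 2 and -4, so s^2 + 2s - 8 = (s - 2)(s + 4).
Hence p(s) = (s - 2) (s + 4), with roots -4, 2.
At least one eigenvalue has non-negative real part, so the system is not asymptotically stable.

-4, 2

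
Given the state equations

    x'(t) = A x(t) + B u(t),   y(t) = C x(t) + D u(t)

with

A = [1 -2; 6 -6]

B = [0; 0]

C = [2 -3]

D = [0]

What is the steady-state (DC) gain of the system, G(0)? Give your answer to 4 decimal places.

0.0000

G(0) = C(-A)^{-1}B + D = -C A^{-1} B + D.
det A = 6, so A^{-1} = (1/6)·adj(A) = [[-1, 1/3], [-1, 1/6]]
A^{-1} B = [0, 0]^T
C A^{-1} B = 0
G(0) = D - C A^{-1} B = 0 - (0) = 0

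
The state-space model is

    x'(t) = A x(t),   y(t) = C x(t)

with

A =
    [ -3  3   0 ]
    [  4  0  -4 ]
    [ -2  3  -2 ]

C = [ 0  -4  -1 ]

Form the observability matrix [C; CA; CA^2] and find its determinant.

1962

CA = [[-14, -3, 18]]
CA^2 = [[-6, 12, -24]]
Observability matrix O = [C; CA; CA^2] = [[0, -4, -1], [-14, -3, 18], [-6, 12, -24]]
Expanding along the first row, det(O) = 0·((-3)·(-24) - 18·12) - (-4)·((-14)·(-24) - 18·(-6)) + (-1)·((-14)·12 - (-3)·(-6)) = 0·(-144) - (-4)·444 + (-1)·(-186) = 1962
Since det(O) ≠ 0, rank(O) = 3 and the system is completely observable.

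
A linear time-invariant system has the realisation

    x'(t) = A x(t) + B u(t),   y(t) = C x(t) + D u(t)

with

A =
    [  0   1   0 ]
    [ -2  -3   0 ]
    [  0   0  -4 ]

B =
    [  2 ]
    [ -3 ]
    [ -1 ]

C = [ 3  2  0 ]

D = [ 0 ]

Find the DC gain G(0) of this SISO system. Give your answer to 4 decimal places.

G(0) = C(-A)^{-1}B + D = -C A^{-1} B + D.
det A = -8, so A^{-1} = (1/-8)·adj(A) = [[-3/2, -1/2, 0], [1, 0, 0], [0, 0, -1/4]]
A^{-1} B = [-3/2, 2, 1/4]^T
C A^{-1} B = -1/2
G(0) = D - C A^{-1} B = 0 - (-1/2) = 1/2 ≈ 0.5000

0.5000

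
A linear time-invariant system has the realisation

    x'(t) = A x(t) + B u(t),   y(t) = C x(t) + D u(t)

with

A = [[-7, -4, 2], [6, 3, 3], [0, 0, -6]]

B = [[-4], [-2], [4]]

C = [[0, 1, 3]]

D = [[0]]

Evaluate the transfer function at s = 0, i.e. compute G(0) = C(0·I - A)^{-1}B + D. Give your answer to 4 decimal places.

G(0) = C(-A)^{-1}B + D = -C A^{-1} B + D.
det A = -18, so A^{-1} = (1/-18)·adj(A) = [[1, 4/3, 1], [-2, -7/3, -11/6], [0, 0, -1/6]]
A^{-1} B = [-8/3, 16/3, -2/3]^T
C A^{-1} B = 10/3
G(0) = D - C A^{-1} B = 0 - (10/3) = -10/3 ≈ -3.3333

-3.3333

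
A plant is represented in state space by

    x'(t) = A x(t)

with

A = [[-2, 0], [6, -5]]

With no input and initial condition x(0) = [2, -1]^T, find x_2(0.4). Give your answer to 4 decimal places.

1.1206

det(sI - A) = s^2 - (tr A)s + det A, with tr A = (-2) + (-5) = -7 and det A = (-2)·(-5) - 0·6 = 10 - 0 = 10.
So p(s) = det(sI - A) = s^2 + 7s + 10.
Factor s^2 + 7s + 10: two numbers with sum -7 and product 10 are -2 and -5, so s^2 + 7s + 10 = (s + 2)(s + 5).
Hence p(s) = (s + 2) (s + 5), with roots -5, -2.
The eigenvalues -5, -2 are distinct and real, so A is diagonalisable and x(t) = e^{At} x(0) = V diag(e^{λ_i t}) V^{-1} x(0), where the columns of V are the eigenvectors.
λ = -5: A - (-5)I = [[3, 0], [6, 0]]. Row 1 gives 3·v1 + 0·v2 = 0, so take v_1 = [0, 1]^T.
λ = -2: A - (-2)I = [[0, 0], [6, -3]]. Row 2 gives 6·v1 + (-3)·v2 = 0, so take v_2 = [1, 2]^T.
V = [v_1 v_2] = [[0, 1], [1, 2]] has det V = -1, so V^{-1} = adj(V)/det V = [[-2, 1], [1, 0]].
Modal coordinates z(0) = V^{-1} x(0): (-2)·2 + 1·(-1) = -5; 1·2 + 0·(-1) = 2; so z(0) = [-5, 2]^T.
x_2(t) = Σ_i (v_i)_2 · z_i(0) · e^{λ_i t} (row 2 of V times the modal terms).
x_2(0.4) = 1·(-5)·e^{-5·0.4} + 2·2·e^{-2·0.4} = (-5)·0.135335 + 4·0.449329 = 1.1206.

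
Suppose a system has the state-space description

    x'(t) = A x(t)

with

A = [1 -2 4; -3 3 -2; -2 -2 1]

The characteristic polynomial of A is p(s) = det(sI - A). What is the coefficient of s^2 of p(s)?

Expand det(sI - A) for the 3×3 matrix.
p(s) = s^3 - 5s^2 + 5s - 33.
(Check: constant term = det(-A) = (-1)^3 det A = -33; coefficient of s^2 = -tr A = -5.)
The coefficient of s^2 is -5.

-5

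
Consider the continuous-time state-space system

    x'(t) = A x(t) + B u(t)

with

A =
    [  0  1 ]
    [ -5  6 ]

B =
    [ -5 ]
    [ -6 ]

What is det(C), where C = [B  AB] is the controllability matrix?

19

AB = [[-6], [-11]]
Controllability matrix C = [B  AB] = [[-5, -6], [-6, -11]]
det(C) = (-5)·(-11) - (-6)·(-6) = 55 - 36 = 19
Since det(C) ≠ 0, rank(C) = 2 and the system is completely controllable.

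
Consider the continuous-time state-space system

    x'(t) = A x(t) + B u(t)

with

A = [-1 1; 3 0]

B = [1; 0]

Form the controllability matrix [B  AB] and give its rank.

AB = [[-1], [3]]
Controllability matrix C = [B  AB] = [[1, -1], [0, 3]]
det(C) = 1·3 - (-1)·0 = 3 - 0 = 3 ≠ 0, so rank(C) = 2.
rank(C) = 2 = n, so the pair (A, B) is completely controllable.

2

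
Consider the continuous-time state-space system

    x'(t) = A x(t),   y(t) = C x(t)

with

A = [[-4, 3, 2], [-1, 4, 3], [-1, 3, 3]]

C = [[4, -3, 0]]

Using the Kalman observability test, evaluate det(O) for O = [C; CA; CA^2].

CA = [[-13, 0, -1]]
CA^2 = [[53, -42, -29]]
Observability matrix O = [C; CA; CA^2] = [[4, -3, 0], [-13, 0, -1], [53, -42, -29]]
Expanding along the first row, det(O) = 4·(0·(-29) - (-1)·(-42)) - (-3)·((-13)·(-29) - (-1)·53) + 0·((-13)·(-42) - 0·53) = 4·(-42) - (-3)·430 + 0·546 = 1122
Since det(O) ≠ 0, rank(O) = 3 and the system is completely observable.

1122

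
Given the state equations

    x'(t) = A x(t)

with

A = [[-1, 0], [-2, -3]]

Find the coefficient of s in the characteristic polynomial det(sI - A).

4

For a 2×2 matrix, det(sI - A) = s^2 - (tr A)s + det A.
tr A = -4, det A = 3.
So p(s) = s^2 + 4s + 3.
The coefficient of s is 4.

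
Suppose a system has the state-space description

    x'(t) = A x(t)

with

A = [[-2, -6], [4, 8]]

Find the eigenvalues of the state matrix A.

det(sI - A) = s^2 - (tr A)s + det A, with tr A = (-2) + 8 = 6 and det A = (-2)·8 - (-6)·4 = -16 - (-24) = 8.
So p(s) = det(sI - A) = s^2 - 6s + 8.
Factor s^2 - 6s + 8: two numbers with sum 6 and product 8 are 4 and 2, so s^2 - 6s + 8 = (s - 4)(s - 2).
Hence p(s) = (s - 4) (s - 2), with roots 2, 4.
At least one eigenvalue has non-negative real part, so the system is not asymptotically stable.

2, 4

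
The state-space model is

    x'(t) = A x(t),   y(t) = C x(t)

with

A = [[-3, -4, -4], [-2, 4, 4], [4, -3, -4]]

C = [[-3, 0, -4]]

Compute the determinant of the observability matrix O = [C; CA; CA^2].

11776

CA = [[-7, 24, 28]]
CA^2 = [[85, 40, 12]]
Observability matrix O = [C; CA; CA^2] = [[-3, 0, -4], [-7, 24, 28], [85, 40, 12]]
Expanding along the first row, det(O) = (-3)·(24·12 - 28·40) - 0·((-7)·12 - 28·85) + (-4)·((-7)·40 - 24·85) = (-3)·(-832) - 0·(-2464) + (-4)·(-2320) = 11776
Since det(O) ≠ 0, rank(O) = 3 and the system is completely observable.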